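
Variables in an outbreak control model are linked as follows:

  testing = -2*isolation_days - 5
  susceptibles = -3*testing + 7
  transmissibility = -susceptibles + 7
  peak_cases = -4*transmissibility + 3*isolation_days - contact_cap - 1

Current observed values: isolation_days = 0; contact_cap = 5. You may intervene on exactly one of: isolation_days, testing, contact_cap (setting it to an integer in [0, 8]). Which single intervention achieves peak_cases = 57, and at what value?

set contact_cap = 2

Intervening on isolation_days: peak_cases = 27*isolation_days + 54. Reaching 57 requires isolation_days = 1/9, not an integer.
Intervening on testing: peak_cases = -12*testing - 6. Reaching 57 requires testing = -21/4, not an integer.
Intervening on contact_cap: with other inputs at their observed values, peak_cases = -contact_cap + 59. Solving for 57 gives contact_cap = 2, within [0, 8].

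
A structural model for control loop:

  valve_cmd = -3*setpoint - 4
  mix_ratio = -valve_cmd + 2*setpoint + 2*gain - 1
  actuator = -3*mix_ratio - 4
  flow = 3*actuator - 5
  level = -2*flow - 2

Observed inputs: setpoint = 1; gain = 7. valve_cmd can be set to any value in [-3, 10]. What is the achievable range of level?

122 to 356

Intervening on valve_cmd fixes its value directly, overriding its dependence on setpoint.
Substituting into the mix_ratio equation gives mix_ratio = -valve_cmd + 15.
Substituting into the actuator equation gives actuator = 3*valve_cmd - 49.
So flow = 9*valve_cmd - 152.
Substituting into the level equation gives level = -18*valve_cmd + 302.
Linear in valve_cmd, so extremes are at the endpoints: valve_cmd = -3 gives level = 356; valve_cmd = 10 gives level = 122.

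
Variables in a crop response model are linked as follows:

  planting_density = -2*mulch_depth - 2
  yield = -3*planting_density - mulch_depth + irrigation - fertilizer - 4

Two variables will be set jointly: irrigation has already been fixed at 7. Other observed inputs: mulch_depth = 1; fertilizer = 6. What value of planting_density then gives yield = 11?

With irrigation held at 7:
Intervening on planting_density fixes its value directly, overriding its dependence on mulch_depth.
Substituting into the yield equation gives yield = -3*planting_density - 4.
Solve -3*planting_density - 4 = 11: planting_density = (11 + 4) / -3 = -5.

planting_density = -5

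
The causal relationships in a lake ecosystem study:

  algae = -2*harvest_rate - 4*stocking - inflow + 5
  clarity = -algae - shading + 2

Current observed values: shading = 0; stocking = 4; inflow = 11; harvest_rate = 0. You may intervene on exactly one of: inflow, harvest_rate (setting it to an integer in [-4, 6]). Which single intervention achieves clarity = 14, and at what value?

Intervening on inflow: with other inputs at their observed values, clarity = inflow + 13. Solving for 14 gives inflow = 1, within [-4, 6].
Intervening on harvest_rate: clarity = 2*harvest_rate + 24. Reaching 14 requires harvest_rate = -5, outside [-4, 6].

set inflow = 1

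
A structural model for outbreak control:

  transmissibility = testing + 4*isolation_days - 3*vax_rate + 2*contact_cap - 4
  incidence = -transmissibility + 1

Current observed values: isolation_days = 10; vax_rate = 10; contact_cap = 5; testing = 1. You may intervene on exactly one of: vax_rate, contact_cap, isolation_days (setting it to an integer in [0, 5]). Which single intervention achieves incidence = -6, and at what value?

set contact_cap = 0

Intervening on vax_rate: incidence = 3*vax_rate - 46. Reaching -6 requires vax_rate = 40/3, not an integer.
Intervening on contact_cap: with other inputs at their observed values, incidence = -2*contact_cap - 6. Solving for -6 gives contact_cap = 0, within [0, 5].
Intervening on isolation_days: incidence = -4*isolation_days + 24. Reaching -6 requires isolation_days = 15/2, not an integer.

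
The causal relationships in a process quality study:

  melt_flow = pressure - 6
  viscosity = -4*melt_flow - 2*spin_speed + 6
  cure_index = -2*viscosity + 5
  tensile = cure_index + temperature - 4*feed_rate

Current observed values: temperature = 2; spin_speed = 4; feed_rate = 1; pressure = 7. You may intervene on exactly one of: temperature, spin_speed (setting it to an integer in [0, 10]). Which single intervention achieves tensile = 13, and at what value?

set temperature = 0

Intervening on temperature: with other inputs at their observed values, tensile = temperature + 13. Solving for 13 gives temperature = 0, within [0, 10].
Intervening on spin_speed: tensile = 4*spin_speed - 1. Reaching 13 requires spin_speed = 7/2, not an integer.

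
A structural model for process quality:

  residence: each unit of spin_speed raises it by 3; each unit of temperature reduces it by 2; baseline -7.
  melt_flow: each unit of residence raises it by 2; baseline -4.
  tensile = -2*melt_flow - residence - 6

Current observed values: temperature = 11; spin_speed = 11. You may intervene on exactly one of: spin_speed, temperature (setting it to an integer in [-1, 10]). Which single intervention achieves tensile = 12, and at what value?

set spin_speed = 9

Intervening on spin_speed: with other inputs at their observed values, tensile = -15*spin_speed + 147. Solving for 12 gives spin_speed = 9, within [-1, 10].
Intervening on temperature: tensile = 10*temperature - 128. Reaching 12 requires temperature = 14, outside [-1, 10].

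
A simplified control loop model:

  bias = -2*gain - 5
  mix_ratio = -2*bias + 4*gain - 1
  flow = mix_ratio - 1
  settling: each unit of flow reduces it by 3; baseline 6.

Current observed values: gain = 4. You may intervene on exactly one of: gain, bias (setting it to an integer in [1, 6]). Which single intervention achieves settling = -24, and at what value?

set bias = 2

Intervening on gain: settling = -24*gain - 18. Reaching -24 requires gain = 1/4, not an integer.
Intervening on bias: with other inputs at their observed values, settling = 6*bias - 36. Solving for -24 gives bias = 2, within [1, 6].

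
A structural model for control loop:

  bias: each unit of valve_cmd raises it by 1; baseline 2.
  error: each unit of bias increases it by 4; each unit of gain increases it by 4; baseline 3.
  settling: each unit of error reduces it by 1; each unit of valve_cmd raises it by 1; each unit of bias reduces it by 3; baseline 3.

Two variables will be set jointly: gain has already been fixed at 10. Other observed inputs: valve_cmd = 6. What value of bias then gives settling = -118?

bias = 12

With gain held at 10:
Intervening on bias fixes its value directly, overriding its dependence on valve_cmd.
Substituting into the error equation gives error = 4*bias + 43.
settling becomes -7*bias - 34.
Solve -7*bias - 34 = -118: bias = (-118 + 34) / -7 = 12.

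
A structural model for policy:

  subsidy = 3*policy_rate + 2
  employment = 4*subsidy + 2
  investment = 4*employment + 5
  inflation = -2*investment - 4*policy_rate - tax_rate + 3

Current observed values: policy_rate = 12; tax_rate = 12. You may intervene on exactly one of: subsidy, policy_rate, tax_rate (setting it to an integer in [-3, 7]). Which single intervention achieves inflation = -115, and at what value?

set subsidy = 1

Intervening on subsidy: with other inputs at their observed values, inflation = -32*subsidy - 83. Solving for -115 gives subsidy = 1, within [-3, 7].
Intervening on policy_rate: inflation = -100*policy_rate - 99. Reaching -115 requires policy_rate = 4/25, not an integer.
Intervening on tax_rate: inflation = -tax_rate - 1287. Reaching -115 requires tax_rate = -1172, outside [-3, 7].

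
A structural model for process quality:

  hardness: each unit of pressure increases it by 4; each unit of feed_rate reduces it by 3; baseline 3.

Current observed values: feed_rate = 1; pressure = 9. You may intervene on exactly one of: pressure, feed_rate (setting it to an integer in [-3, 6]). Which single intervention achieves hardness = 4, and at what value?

set pressure = 1

Intervening on pressure: with other inputs at their observed values, hardness = 4*pressure. Solving for 4 gives pressure = 1, within [-3, 6].
Intervening on feed_rate: hardness = -3*feed_rate + 39. Reaching 4 requires feed_rate = 35/3, not an integer.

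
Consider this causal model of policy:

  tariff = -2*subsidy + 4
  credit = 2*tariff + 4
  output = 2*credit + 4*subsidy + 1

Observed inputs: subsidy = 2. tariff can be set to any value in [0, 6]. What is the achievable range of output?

Intervening on tariff fixes its value directly, overriding its dependence on subsidy.
Substituting into the output equation gives output = 4*tariff + 17.
Linear in tariff, so extremes are at the endpoints: tariff = 0 gives output = 17; tariff = 6 gives output = 41.

17 to 41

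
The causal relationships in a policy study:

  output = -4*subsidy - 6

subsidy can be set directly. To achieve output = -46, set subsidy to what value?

Solve -4*subsidy - 6 = -46: subsidy = (-46 + 6) / -4 = 10.

subsidy = 10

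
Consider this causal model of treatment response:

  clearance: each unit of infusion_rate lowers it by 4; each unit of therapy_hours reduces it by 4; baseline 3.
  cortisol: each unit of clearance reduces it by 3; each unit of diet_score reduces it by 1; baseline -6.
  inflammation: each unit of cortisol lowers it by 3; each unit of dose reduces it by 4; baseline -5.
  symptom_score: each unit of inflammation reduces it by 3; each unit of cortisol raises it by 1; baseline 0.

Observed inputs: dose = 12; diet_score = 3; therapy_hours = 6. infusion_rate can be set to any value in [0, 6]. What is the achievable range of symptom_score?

Substituting into the clearance equation gives clearance = -4*infusion_rate - 21.
So cortisol = 12*infusion_rate + 54.
So inflammation = -36*infusion_rate - 215.
symptom_score becomes 120*infusion_rate + 699.
Linear in infusion_rate, so extremes are at the endpoints: infusion_rate = 0 gives symptom_score = 699; infusion_rate = 6 gives symptom_score = 1419.

699 to 1419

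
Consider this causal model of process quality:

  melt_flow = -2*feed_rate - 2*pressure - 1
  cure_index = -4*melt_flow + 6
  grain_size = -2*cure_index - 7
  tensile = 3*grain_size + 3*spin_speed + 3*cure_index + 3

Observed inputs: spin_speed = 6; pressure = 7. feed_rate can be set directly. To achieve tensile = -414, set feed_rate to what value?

Substituting into the melt_flow equation gives melt_flow = -2*feed_rate - 15.
This gives cure_index = 8*feed_rate + 66.
This gives grain_size = -16*feed_rate - 139.
Substituting into the tensile equation gives tensile = -24*feed_rate - 198.
Solve -24*feed_rate - 198 = -414: feed_rate = (-414 + 198) / -24 = 9.

feed_rate = 9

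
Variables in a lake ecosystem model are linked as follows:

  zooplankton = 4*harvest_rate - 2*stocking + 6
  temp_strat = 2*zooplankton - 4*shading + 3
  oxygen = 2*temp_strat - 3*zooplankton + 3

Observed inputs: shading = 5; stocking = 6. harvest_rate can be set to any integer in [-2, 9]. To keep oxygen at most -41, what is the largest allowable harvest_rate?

Substituting into the zooplankton equation gives zooplankton = 4*harvest_rate - 6.
This gives temp_strat = 8*harvest_rate - 29.
Substituting into the oxygen equation gives oxygen = 4*harvest_rate - 37.
Require 4*harvest_rate - 37 ≤ -41, so harvest_rate ≤ -1.
The largest integer in [-2, 9] satisfying this is -1.

harvest_rate = -1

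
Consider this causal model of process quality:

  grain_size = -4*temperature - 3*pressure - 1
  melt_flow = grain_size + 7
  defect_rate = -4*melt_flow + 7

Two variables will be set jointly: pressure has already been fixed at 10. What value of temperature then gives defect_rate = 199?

With pressure held at 10:
Substituting into the grain_size equation gives grain_size = -4*temperature - 31.
Substituting into the melt_flow equation gives melt_flow = -4*temperature - 24.
Substituting into the defect_rate equation gives defect_rate = 16*temperature + 103.
Solve 16*temperature + 103 = 199: temperature = (199 - 103) / 16 = 6.

temperature = 6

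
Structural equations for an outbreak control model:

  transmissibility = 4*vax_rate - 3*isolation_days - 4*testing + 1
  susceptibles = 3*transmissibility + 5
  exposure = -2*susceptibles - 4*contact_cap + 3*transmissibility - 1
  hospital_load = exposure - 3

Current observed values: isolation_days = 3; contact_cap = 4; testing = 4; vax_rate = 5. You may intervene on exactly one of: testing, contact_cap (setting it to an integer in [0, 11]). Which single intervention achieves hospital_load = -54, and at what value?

set testing = 1

Intervening on testing: with other inputs at their observed values, hospital_load = 12*testing - 66. Solving for -54 gives testing = 1, within [0, 11].
Intervening on contact_cap: hospital_load = -4*contact_cap - 2. Reaching -54 requires contact_cap = 13, outside [0, 11].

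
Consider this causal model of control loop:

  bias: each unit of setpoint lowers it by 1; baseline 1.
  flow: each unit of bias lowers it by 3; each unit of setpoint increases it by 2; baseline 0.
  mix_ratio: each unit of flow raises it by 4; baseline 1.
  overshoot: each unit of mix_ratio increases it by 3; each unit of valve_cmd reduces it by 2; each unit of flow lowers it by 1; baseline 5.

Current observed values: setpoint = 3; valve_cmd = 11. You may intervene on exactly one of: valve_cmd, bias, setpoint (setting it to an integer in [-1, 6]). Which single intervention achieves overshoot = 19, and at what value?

set bias = 1

Intervening on valve_cmd: overshoot = -2*valve_cmd + 140. Reaching 19 requires valve_cmd = 121/2, not an integer.
Intervening on bias: with other inputs at their observed values, overshoot = -33*bias + 52. Solving for 19 gives bias = 1, within [-1, 6].
Intervening on setpoint: overshoot = 55*setpoint - 47. Reaching 19 requires setpoint = 6/5, not an integer.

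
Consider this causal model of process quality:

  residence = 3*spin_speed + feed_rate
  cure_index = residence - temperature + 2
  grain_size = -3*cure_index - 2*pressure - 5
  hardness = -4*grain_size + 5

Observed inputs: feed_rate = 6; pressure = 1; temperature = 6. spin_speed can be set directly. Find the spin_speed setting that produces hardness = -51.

spin_speed = -3

Substituting into the residence equation gives residence = 3*spin_speed + 6.
So cure_index = 3*spin_speed + 2.
So grain_size = -9*spin_speed - 13.
So hardness = 36*spin_speed + 57.
Solve 36*spin_speed + 57 = -51: spin_speed = (-51 - 57) / 36 = -3.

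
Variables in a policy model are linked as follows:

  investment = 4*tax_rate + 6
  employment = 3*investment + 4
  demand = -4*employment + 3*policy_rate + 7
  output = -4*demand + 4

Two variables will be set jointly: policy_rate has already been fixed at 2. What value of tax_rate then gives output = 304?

With policy_rate held at 2:
Substituting into the employment equation gives employment = 12*tax_rate + 22.
Substituting into the demand equation gives demand = -48*tax_rate - 75.
output becomes 192*tax_rate + 304.
Solve 192*tax_rate + 304 = 304: tax_rate = (304 - 304) / 192 = 0.

tax_rate = 0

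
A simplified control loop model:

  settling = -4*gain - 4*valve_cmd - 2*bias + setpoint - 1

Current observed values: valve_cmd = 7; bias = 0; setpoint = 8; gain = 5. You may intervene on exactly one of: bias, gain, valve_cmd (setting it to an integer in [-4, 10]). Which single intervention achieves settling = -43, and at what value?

Intervening on bias: with other inputs at their observed values, settling = -2*bias - 41. Solving for -43 gives bias = 1, within [-4, 10].
Intervening on gain: settling = -4*gain - 21. Reaching -43 requires gain = 11/2, not an integer.
Intervening on valve_cmd: settling = -4*valve_cmd - 13. Reaching -43 requires valve_cmd = 15/2, not an integer.

set bias = 1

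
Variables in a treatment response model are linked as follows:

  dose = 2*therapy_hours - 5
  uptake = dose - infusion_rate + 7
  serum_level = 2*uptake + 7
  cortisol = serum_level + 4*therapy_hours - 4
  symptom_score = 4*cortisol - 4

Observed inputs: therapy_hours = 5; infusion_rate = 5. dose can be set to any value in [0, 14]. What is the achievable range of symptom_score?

104 to 216

Intervening on dose fixes its value directly, overriding its dependence on therapy_hours.
Substituting into the uptake equation gives uptake = dose + 2.
Substituting into the serum_level equation gives serum_level = 2*dose + 11.
This gives cortisol = 2*dose + 27.
Substituting into the symptom_score equation gives symptom_score = 8*dose + 104.
Linear in dose, so extremes are at the endpoints: dose = 0 gives symptom_score = 104; dose = 14 gives symptom_score = 216.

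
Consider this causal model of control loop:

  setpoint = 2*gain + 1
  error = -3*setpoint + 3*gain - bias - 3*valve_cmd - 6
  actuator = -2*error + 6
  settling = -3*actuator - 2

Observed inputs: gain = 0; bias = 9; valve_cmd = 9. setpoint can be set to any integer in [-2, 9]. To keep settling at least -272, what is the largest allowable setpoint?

Intervening on setpoint fixes its value directly, overriding its dependence on gain.
Substituting into the error equation gives error = -3*setpoint - 42.
actuator becomes 6*setpoint + 90.
Substituting into the settling equation gives settling = -18*setpoint - 272.
Require -18*setpoint - 272 ≥ -272, so setpoint ≤ 0.
The largest integer in [-2, 9] satisfying this is 0.

setpoint = 0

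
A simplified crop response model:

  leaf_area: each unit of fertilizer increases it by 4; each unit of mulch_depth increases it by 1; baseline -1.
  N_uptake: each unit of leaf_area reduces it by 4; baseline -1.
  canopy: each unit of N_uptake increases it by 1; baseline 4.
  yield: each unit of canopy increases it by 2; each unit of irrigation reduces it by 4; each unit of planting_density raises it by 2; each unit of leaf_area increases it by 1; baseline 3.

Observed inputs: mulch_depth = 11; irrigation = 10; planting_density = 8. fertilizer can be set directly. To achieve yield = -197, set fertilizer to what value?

Substituting into the leaf_area equation gives leaf_area = 4*fertilizer + 10.
Substituting into the N_uptake equation gives N_uptake = -16*fertilizer - 41.
Substituting into the canopy equation gives canopy = -16*fertilizer - 37.
Substituting into the yield equation gives yield = -28*fertilizer - 85.
Solve -28*fertilizer - 85 = -197: fertilizer = (-197 + 85) / -28 = 4.

fertilizer = 4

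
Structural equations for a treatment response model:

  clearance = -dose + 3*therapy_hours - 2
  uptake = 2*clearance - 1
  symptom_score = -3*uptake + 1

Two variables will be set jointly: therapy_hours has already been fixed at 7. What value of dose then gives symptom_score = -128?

With therapy_hours held at 7:
Substituting into the clearance equation gives clearance = -dose + 19.
So uptake = -2*dose + 37.
Substituting into the symptom_score equation gives symptom_score = 6*dose - 110.
Solve 6*dose - 110 = -128: dose = (-128 + 110) / 6 = -3.

dose = -3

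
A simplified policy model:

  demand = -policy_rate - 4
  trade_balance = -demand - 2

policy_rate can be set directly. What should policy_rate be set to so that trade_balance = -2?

Substituting into the trade_balance equation gives trade_balance = policy_rate + 2.
Solve policy_rate + 2 = -2: policy_rate = (-2 - 2) / 1 = -4.

policy_rate = -4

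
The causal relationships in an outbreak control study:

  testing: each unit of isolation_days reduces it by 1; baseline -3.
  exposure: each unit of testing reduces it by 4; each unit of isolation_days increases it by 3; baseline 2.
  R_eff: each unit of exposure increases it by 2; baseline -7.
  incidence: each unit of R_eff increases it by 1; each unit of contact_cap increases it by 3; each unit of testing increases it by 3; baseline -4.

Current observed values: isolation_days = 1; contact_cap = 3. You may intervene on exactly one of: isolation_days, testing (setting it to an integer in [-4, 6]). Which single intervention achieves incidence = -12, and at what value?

set testing = 4

Intervening on isolation_days: incidence = 11*isolation_days + 17. Reaching -12 requires isolation_days = -29/11, not an integer.
Intervening on testing: with other inputs at their observed values, incidence = -5*testing + 8. Solving for -12 gives testing = 4, within [-4, 6].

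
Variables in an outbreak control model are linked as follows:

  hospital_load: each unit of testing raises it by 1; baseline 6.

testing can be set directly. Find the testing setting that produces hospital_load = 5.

testing = -1

Solve testing + 6 = 5: testing = (5 - 6) / 1 = -1.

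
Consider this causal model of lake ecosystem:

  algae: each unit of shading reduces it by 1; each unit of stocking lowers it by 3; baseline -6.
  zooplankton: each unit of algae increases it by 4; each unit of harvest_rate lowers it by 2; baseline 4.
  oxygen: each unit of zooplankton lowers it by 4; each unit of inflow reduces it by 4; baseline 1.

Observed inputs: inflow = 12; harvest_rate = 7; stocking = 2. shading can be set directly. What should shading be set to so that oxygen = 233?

Substituting into the algae equation gives algae = -shading - 12.
So zooplankton = -4*shading - 58.
This gives oxygen = 16*shading + 185.
Solve 16*shading + 185 = 233: shading = (233 - 185) / 16 = 3.

shading = 3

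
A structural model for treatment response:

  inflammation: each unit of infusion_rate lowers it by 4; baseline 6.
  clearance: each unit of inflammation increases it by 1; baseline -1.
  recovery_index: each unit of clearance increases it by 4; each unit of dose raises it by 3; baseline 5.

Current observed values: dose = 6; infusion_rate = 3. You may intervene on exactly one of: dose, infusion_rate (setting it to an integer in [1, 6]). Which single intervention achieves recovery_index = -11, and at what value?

set dose = 4

Intervening on dose: with other inputs at their observed values, recovery_index = 3*dose - 23. Solving for -11 gives dose = 4, within [1, 6].
Intervening on infusion_rate: recovery_index = -16*infusion_rate + 43. Reaching -11 requires infusion_rate = 27/8, not an integer.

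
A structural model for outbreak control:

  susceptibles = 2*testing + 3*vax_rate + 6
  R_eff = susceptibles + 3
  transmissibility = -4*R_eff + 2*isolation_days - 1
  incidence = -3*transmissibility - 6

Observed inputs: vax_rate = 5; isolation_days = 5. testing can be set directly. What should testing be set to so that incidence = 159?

testing = -4

Substituting into the susceptibles equation gives susceptibles = 2*testing + 21.
This gives R_eff = 2*testing + 24.
Substituting into the transmissibility equation gives transmissibility = -8*testing - 87.
Substituting into the incidence equation gives incidence = 24*testing + 255.
Solve 24*testing + 255 = 159: testing = (159 - 255) / 24 = -4.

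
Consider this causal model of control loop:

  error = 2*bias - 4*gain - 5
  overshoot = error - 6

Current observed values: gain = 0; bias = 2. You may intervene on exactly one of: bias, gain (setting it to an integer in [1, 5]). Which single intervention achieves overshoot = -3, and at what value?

set bias = 4

Intervening on bias: with other inputs at their observed values, overshoot = 2*bias - 11. Solving for -3 gives bias = 4, within [1, 5].
Intervening on gain: overshoot = -4*gain - 7. Reaching -3 requires gain = -1, outside [1, 5].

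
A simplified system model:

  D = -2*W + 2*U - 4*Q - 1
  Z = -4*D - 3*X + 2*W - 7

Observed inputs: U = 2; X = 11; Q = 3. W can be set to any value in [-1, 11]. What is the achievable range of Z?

Substituting into the D equation gives D = -2*W - 9.
So Z = 10*W - 4.
Linear in W, so extremes are at the endpoints: W = -1 gives Z = -14; W = 11 gives Z = 106.

-14 to 106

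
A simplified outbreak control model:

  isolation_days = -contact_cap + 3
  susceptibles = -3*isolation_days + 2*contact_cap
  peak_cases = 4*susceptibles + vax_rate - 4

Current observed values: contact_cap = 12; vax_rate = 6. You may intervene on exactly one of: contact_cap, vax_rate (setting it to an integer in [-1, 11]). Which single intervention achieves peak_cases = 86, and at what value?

Intervening on contact_cap: with other inputs at their observed values, peak_cases = 20*contact_cap - 34. Solving for 86 gives contact_cap = 6, within [-1, 11].
Intervening on vax_rate: peak_cases = vax_rate + 200. Reaching 86 requires vax_rate = -114, outside [-1, 11].

set contact_cap = 6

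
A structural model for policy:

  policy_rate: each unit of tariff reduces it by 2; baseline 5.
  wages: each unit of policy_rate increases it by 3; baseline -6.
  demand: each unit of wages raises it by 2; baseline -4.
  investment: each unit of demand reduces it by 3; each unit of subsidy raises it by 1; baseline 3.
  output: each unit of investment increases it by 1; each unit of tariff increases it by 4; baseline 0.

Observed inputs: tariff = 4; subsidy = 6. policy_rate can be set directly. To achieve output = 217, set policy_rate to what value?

Intervening on policy_rate fixes its value directly, overriding its dependence on tariff.
Substituting into the demand equation gives demand = 6*policy_rate - 16.
Substituting into the investment equation gives investment = -18*policy_rate + 57.
Substituting into the output equation gives output = -18*policy_rate + 73.
Solve -18*policy_rate + 73 = 217: policy_rate = (217 - 73) / -18 = -8.

policy_rate = -8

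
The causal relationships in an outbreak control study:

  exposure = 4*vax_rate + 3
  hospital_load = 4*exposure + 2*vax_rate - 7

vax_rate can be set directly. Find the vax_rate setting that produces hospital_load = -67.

vax_rate = -4

Substituting into the hospital_load equation gives hospital_load = 18*vax_rate + 5.
Solve 18*vax_rate + 5 = -67: vax_rate = (-67 - 5) / 18 = -4.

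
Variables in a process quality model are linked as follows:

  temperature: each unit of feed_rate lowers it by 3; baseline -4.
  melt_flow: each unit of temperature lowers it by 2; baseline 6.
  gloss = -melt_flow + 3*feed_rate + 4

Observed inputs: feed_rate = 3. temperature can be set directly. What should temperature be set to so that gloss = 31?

temperature = 12

Intervening on temperature fixes its value directly, overriding its dependence on feed_rate.
Substituting into the gloss equation gives gloss = 2*temperature + 7.
Solve 2*temperature + 7 = 31: temperature = (31 - 7) / 2 = 12.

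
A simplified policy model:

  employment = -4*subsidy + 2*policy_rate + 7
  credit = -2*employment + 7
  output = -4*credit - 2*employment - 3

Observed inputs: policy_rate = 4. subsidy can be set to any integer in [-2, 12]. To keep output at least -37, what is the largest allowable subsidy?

Substituting into the employment equation gives employment = -4*subsidy + 15.
Substituting into the credit equation gives credit = 8*subsidy - 23.
Substituting into the output equation gives output = -24*subsidy + 59.
Require -24*subsidy + 59 ≥ -37, so subsidy ≤ 4.
The largest integer in [-2, 12] satisfying this is 4.

subsidy = 4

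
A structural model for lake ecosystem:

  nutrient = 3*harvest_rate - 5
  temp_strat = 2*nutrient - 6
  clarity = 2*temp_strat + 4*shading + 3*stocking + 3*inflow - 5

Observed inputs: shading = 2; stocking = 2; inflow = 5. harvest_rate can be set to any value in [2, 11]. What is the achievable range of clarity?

16 to 124

Substituting into the temp_strat equation gives temp_strat = 6*harvest_rate - 16.
This gives clarity = 12*harvest_rate - 8.
Linear in harvest_rate, so extremes are at the endpoints: harvest_rate = 2 gives clarity = 16; harvest_rate = 11 gives clarity = 124.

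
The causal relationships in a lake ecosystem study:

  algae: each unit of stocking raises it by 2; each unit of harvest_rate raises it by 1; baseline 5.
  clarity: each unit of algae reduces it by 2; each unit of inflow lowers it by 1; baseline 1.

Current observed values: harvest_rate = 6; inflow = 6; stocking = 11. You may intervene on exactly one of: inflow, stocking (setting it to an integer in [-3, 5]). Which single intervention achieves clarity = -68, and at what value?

Intervening on inflow: with other inputs at their observed values, clarity = -inflow - 65. Solving for -68 gives inflow = 3, within [-3, 5].
Intervening on stocking: clarity = -4*stocking - 27. Reaching -68 requires stocking = 41/4, not an integer.

set inflow = 3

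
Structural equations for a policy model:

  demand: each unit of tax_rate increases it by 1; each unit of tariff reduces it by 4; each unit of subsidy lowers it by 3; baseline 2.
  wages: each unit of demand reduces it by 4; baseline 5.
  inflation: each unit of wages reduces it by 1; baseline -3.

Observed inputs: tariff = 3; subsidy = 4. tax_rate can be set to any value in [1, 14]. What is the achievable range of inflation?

Substituting into the demand equation gives demand = tax_rate - 22.
wages becomes -4*tax_rate + 93.
Substituting into the inflation equation gives inflation = 4*tax_rate - 96.
Linear in tax_rate, so extremes are at the endpoints: tax_rate = 1 gives inflation = -92; tax_rate = 14 gives inflation = -40.

-92 to -40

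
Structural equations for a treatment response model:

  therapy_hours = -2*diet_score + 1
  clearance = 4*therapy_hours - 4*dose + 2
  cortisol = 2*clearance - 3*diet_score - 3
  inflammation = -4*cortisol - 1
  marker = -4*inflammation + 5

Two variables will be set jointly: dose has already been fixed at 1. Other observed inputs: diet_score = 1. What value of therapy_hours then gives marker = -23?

therapy_hours = 1

With dose held at 1:
Intervening on therapy_hours fixes its value directly, overriding its dependence on diet_score.
Substituting into the clearance equation gives clearance = 4*therapy_hours - 2.
cortisol becomes 8*therapy_hours - 10.
Substituting into the inflammation equation gives inflammation = -32*therapy_hours + 39.
Substituting into the marker equation gives marker = 128*therapy_hours - 151.
Solve 128*therapy_hours - 151 = -23: therapy_hours = (-23 + 151) / 128 = 1.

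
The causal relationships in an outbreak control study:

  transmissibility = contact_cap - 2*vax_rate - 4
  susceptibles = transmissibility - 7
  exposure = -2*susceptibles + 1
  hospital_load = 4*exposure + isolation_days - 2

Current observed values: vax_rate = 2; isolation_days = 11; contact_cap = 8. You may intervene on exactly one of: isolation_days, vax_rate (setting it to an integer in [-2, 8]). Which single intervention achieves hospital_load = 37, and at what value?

set vax_rate = 0

Intervening on isolation_days: hospital_load = isolation_days + 58. Reaching 37 requires isolation_days = -21, outside [-2, 8].
Intervening on vax_rate: with other inputs at their observed values, hospital_load = 16*vax_rate + 37. Solving for 37 gives vax_rate = 0, within [-2, 8].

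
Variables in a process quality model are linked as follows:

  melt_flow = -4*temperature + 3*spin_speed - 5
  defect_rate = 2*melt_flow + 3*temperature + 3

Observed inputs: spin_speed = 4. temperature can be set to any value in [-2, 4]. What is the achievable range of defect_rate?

Substituting into the melt_flow equation gives melt_flow = -4*temperature + 7.
This gives defect_rate = -5*temperature + 17.
Linear in temperature, so extremes are at the endpoints: temperature = -2 gives defect_rate = 27; temperature = 4 gives defect_rate = -3.

-3 to 27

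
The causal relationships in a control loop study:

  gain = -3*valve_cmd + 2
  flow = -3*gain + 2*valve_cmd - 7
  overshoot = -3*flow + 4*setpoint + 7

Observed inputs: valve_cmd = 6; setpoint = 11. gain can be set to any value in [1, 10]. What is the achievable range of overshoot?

Intervening on gain fixes its value directly, overriding its dependence on valve_cmd.
Substituting into the flow equation gives flow = -3*gain + 5.
Substituting into the overshoot equation gives overshoot = 9*gain + 36.
Linear in gain, so extremes are at the endpoints: gain = 1 gives overshoot = 45; gain = 10 gives overshoot = 126.

45 to 126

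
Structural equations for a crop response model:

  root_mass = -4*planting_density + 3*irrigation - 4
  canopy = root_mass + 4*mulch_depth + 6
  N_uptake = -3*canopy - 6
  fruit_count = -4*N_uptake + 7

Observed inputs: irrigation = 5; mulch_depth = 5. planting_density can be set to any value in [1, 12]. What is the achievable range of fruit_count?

-101 to 427

Substituting into the root_mass equation gives root_mass = -4*planting_density + 11.
This gives canopy = -4*planting_density + 37.
Substituting into the N_uptake equation gives N_uptake = 12*planting_density - 117.
So fruit_count = -48*planting_density + 475.
Linear in planting_density, so extremes are at the endpoints: planting_density = 1 gives fruit_count = 427; planting_density = 12 gives fruit_count = -101.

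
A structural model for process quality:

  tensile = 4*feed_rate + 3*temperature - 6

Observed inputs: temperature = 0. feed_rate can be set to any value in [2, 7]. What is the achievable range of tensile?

Substituting into the tensile equation gives tensile = 4*feed_rate - 6.
Linear in feed_rate, so extremes are at the endpoints: feed_rate = 2 gives tensile = 2; feed_rate = 7 gives tensile = 22.

2 to 22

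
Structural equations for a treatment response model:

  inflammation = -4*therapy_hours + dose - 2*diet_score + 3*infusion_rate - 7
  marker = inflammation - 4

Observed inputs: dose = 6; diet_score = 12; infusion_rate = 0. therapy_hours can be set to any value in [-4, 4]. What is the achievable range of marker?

Substituting into the inflammation equation gives inflammation = -4*therapy_hours - 25.
marker becomes -4*therapy_hours - 29.
Linear in therapy_hours, so extremes are at the endpoints: therapy_hours = -4 gives marker = -13; therapy_hours = 4 gives marker = -45.

-45 to -13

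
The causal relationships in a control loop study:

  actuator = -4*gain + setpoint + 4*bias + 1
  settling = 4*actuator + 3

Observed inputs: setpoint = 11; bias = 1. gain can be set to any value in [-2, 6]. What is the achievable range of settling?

Substituting into the actuator equation gives actuator = -4*gain + 16.
settling becomes -16*gain + 67.
Linear in gain, so extremes are at the endpoints: gain = -2 gives settling = 99; gain = 6 gives settling = -29.

-29 to 99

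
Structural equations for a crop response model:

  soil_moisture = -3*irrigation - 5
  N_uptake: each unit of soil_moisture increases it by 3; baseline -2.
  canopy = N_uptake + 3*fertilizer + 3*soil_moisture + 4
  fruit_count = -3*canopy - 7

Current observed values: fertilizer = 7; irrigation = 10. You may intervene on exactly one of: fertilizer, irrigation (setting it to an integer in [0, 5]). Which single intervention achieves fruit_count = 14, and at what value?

Intervening on fertilizer: fruit_count = -9*fertilizer + 617. Reaching 14 requires fertilizer = 67, outside [0, 5].
Intervening on irrigation: with other inputs at their observed values, fruit_count = 54*irrigation + 14. Solving for 14 gives irrigation = 0, within [0, 5].

set irrigation = 0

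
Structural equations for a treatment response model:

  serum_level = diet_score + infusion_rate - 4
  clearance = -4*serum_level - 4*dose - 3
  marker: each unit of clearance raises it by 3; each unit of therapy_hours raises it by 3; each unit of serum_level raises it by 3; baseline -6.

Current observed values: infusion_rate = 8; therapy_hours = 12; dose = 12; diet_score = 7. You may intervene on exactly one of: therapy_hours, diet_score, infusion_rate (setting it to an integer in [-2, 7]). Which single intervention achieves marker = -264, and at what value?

Intervening on therapy_hours: with other inputs at their observed values, marker = 3*therapy_hours - 258. Solving for -264 gives therapy_hours = -2, within [-2, 7].
Intervening on diet_score: marker = -9*diet_score - 159. Reaching -264 requires diet_score = 35/3, not an integer.
Intervening on infusion_rate: marker = -9*infusion_rate - 150. Reaching -264 requires infusion_rate = 38/3, not an integer.

set therapy_hours = -2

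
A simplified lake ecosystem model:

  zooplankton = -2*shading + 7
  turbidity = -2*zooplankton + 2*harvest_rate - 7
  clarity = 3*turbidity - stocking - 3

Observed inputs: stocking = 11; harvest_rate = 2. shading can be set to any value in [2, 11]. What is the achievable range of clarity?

-41 to 67

Substituting into the turbidity equation gives turbidity = 4*shading - 17.
This gives clarity = 12*shading - 65.
Linear in shading, so extremes are at the endpoints: shading = 2 gives clarity = -41; shading = 11 gives clarity = 67.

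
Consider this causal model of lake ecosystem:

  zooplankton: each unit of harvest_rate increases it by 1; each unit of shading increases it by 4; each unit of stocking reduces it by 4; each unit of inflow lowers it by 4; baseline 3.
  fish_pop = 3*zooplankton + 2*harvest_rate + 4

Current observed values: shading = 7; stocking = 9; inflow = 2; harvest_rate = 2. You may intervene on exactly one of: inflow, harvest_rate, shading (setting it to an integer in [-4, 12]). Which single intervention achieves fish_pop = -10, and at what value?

Intervening on inflow: fish_pop = -12*inflow - 1. Reaching -10 requires inflow = 3/4, not an integer.
Intervening on harvest_rate: with other inputs at their observed values, fish_pop = 5*harvest_rate - 35. Solving for -10 gives harvest_rate = 5, within [-4, 12].
Intervening on shading: fish_pop = 12*shading - 109. Reaching -10 requires shading = 33/4, not an integer.

set harvest_rate = 5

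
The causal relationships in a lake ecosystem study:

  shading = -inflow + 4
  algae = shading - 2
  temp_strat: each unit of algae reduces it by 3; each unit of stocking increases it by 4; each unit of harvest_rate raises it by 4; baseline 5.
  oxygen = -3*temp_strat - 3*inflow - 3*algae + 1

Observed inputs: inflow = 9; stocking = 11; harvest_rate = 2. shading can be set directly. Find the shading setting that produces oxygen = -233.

shading = -4

Intervening on shading fixes its value directly, overriding its dependence on inflow.
Substituting into the temp_strat equation gives temp_strat = -3*shading + 63.
Substituting into the oxygen equation gives oxygen = 6*shading - 209.
Solve 6*shading - 209 = -233: shading = (-233 + 209) / 6 = -4.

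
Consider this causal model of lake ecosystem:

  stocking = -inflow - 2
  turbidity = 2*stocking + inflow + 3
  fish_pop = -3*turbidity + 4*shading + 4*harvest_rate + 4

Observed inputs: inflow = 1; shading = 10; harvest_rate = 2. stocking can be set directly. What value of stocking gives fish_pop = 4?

Intervening on stocking fixes its value directly, overriding its dependence on inflow.
Substituting into the turbidity equation gives turbidity = 2*stocking + 4.
fish_pop becomes -6*stocking + 40.
Solve -6*stocking + 40 = 4: stocking = (4 - 40) / -6 = 6.

stocking = 6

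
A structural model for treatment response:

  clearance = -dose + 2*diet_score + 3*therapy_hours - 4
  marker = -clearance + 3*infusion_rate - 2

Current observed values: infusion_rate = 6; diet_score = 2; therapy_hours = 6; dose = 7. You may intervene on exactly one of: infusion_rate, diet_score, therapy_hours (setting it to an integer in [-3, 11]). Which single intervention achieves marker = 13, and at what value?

Intervening on infusion_rate: marker = 3*infusion_rate - 13. Reaching 13 requires infusion_rate = 26/3, not an integer.
Intervening on diet_score: with other inputs at their observed values, marker = -2*diet_score + 9. Solving for 13 gives diet_score = -2, within [-3, 11].
Intervening on therapy_hours: marker = -3*therapy_hours + 23. Reaching 13 requires therapy_hours = 10/3, not an integer.

set diet_score = -2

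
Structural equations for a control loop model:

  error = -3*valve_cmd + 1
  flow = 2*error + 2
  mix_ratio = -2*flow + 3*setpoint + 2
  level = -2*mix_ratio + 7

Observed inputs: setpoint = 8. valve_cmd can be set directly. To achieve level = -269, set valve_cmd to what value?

valve_cmd = 10

Substituting into the flow equation gives flow = -6*valve_cmd + 4.
Substituting into the mix_ratio equation gives mix_ratio = 12*valve_cmd + 18.
Substituting into the level equation gives level = -24*valve_cmd - 29.
Solve -24*valve_cmd - 29 = -269: valve_cmd = (-269 + 29) / -24 = 10.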